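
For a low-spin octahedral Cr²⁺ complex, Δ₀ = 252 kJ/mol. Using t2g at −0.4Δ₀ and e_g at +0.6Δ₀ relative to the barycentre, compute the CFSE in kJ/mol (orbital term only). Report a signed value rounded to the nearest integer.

Cr²⁺: group 6, so d-count = 6 − 2 = 4.
Configuration: t2g^4 e_g^0.
The orbital stabilization is -1.6Δ₀ = -1.6 × 252 = -403 kJ/mol.

-403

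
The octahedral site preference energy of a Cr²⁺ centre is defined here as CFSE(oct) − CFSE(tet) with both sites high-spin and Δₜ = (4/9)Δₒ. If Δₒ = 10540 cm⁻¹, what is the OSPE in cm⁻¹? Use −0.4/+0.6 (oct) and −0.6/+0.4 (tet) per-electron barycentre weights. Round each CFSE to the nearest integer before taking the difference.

Group 6 minus oxidation state +2 gives a d⁴ configuration for Cr²⁺.
Octahedral high-spin t₂g³ eg¹: CFSE = -0.6 × 10540 = -6324 cm⁻¹.
In a tetrahedral site the filling is e² t₂²: CFSE(tet) = -0.4Δₜ = -0.4 × (4/9)(10540) = -1874 cm⁻¹.
OSPE = -6324 − (-1874) = -4450 cm⁻¹.

-4450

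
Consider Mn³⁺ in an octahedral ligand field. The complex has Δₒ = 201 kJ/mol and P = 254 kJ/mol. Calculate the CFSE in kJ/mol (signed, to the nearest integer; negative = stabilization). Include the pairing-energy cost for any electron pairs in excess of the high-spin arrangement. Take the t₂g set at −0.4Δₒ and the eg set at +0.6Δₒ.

Mn³⁺: group 7, so d-count = 7 − 3 = 4.
Since Δₒ = 201 kJ/mol < P = 254 kJ/mol, the complex adopts the high-spin configuration.
Filling d⁴ accordingly: t₂g³ eg¹.
Orbital CFSE = -0.6Δₒ = -0.6 × 201 = -121 kJ/mol.
High-spin has no excess pairs, so no pairing correction applies.

-121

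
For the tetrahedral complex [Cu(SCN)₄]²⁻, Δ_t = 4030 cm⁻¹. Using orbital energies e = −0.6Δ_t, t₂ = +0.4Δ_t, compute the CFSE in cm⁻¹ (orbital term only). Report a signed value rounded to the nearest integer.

-1612

Each SCN⁻ contributes -1; 4 × (-1) = -4. With overall charge -2, Cu is in the +2 oxidation state.
Group 11 minus oxidation state +2 gives a d⁹ configuration for Cu²⁺.
Tetrahedral fields are weak (Δₜ ≈ 4/9 Δₒ), so electrons fill high-spin.
Configuration: e⁴ t₂⁵.
The orbital stabilization is -0.4Δ_t = -0.4 × 4030 = -1612 cm⁻¹.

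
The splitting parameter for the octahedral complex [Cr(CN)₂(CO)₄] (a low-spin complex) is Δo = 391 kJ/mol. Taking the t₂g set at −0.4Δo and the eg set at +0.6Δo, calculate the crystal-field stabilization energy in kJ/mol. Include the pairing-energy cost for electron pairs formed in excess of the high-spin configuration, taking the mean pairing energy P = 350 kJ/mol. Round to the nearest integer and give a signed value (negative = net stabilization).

Ligand charges: 2×(-1) from CN⁻ and 4×(+0) from CO sum to -2; with overall charge +0, Cr is +2.
Group 6 minus oxidation state +2 gives a d⁴ configuration for Cr²⁺.
Configuration: t₂g⁴ eg⁰.
Orbital CFSE = 4(-0.4) + 0(0.6) = -1.6Δo = -1.6 × 391 = -626 kJ/mol.
Pairing penalty: 1 pair vs 0 in the high-spin reference → 1 extra × P = 350 kJ/mol.
Overall CFSE = -626 + 350 = -276 kJ/mol.

-276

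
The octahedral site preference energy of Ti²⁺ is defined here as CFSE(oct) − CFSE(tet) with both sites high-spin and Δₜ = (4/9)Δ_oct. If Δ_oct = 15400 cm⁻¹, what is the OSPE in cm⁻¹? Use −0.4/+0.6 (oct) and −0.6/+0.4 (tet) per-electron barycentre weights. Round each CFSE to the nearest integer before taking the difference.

-4107

Ti is in group 4, so Ti²⁺ is d² (4 − 2 = 2).
In an octahedral site d² (HS) is t₂g² eg⁰, giving CFSE(oct) = -0.8Δ_oct = -12320 cm⁻¹.
Tetrahedral: e² t₂⁰, CFSE = 2(−0.6) + 0(+0.4) = -1.2Δₜ = -1.2 × (4/9) × 15400 = -8213 cm⁻¹.
Subtracting, OSPE = -12320 − (-8213) = -4107 cm⁻¹.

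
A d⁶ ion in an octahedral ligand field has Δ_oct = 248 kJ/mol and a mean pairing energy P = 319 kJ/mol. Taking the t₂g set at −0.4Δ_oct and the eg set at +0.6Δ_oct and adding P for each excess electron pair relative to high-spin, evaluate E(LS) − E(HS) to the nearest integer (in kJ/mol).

142

High-spin d⁶ fills as t₂g⁴ eg² with CFSE 4(−0.4) + 2(+0.6) = -0.4Δ_oct = -99 kJ/mol.
Low-spin t₂g⁶ eg⁰ gives -2.4Δ_oct = -595 kJ/mol, but forming 2 extra pairs costs 2P = 638 kJ/mol, so E(LS) = -595 + 638 = 43 kJ/mol.
E(LS) − E(HS) = 43 − (-99) = 142 kJ/mol.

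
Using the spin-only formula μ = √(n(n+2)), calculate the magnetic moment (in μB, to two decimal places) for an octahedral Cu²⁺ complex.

Group 11 minus oxidation state +2 gives a d⁹ configuration for Cu²⁺.
Configuration: t₂g⁶ eg³ → 1 unpaired electron.
μ(spin-only) = √[1(1+2)] = √3 ≈ 1.73 μB.

1.73 μB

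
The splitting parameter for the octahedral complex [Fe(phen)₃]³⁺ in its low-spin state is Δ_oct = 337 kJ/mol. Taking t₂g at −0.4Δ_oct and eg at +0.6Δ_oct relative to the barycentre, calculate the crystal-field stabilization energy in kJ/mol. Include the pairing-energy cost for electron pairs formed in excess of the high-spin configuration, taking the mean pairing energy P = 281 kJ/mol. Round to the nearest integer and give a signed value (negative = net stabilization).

-112

phen is neutral, so the +3 overall charge sits on Fe: oxidation state +3.
Group 8 minus oxidation state +3 gives a d⁵ configuration for Fe³⁺.
The d⁵ electrons fill as t₂g⁵ eg⁰.
CFSE(orbital) = 5×(-0.4Δ_oct) + 0×(0.6Δ_oct) = -2.0Δ_oct; with Δ_oct = 337 kJ/mol that is -674 kJ/mol.
Relative to high-spin t₂g³ eg² (0 paired), the low-spin configuration has 2 additional pairs, contributing +2 × 281 = +562 kJ/mol.
Net CFSE = -674 + 562 = -112 kJ/mol.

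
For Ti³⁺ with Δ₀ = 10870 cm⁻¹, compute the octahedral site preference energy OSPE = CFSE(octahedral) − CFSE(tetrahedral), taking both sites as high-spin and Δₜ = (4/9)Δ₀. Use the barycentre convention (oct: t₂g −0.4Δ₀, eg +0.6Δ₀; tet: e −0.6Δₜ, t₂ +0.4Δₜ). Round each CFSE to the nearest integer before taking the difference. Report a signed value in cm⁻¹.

-1449

Ti sits in group 4; removing 3 electrons leaves Ti³⁺ with 4 − 3 = 1 d electrons.
In an octahedral site d¹ (HS) is t₂g¹ eg⁰, giving CFSE(oct) = -0.4Δ₀ = -4348 cm⁻¹.
Tetrahedral: e¹ t₂⁰, CFSE = 1(−0.6) + 0(+0.4) = -0.6Δₜ = -0.6 × (4/9) × 10870 = -2899 cm⁻¹.
Subtracting, OSPE = -4348 − (-2899) = -1449 cm⁻¹.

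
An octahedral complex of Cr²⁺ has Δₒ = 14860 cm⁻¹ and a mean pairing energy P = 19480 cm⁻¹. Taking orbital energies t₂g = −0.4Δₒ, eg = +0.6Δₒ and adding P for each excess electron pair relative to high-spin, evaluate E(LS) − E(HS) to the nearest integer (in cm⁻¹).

Cr is in group 6, so Cr²⁺ is d⁴ (6 − 2 = 4).
High-spin: t₂g³ eg¹, CFSE = -0.6Δₒ = -8916 cm⁻¹.
Low-spin: t₂g⁴ eg⁰, orbital CFSE = -1.6Δₒ = -23776 cm⁻¹; plus 1 excess pair × P = +19480 cm⁻¹; total -4296 cm⁻¹.
Thus E(LS) − E(HS) = 4620 cm⁻¹.

4620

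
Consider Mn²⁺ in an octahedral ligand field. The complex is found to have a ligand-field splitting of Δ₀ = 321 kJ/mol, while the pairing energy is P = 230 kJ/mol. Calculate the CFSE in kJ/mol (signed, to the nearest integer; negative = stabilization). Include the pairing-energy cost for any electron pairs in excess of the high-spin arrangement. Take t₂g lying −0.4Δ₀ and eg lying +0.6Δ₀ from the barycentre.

-182

Group 7 minus oxidation state +2 gives a d⁵ configuration for Mn²⁺.
Δ₀ > P, so pairing is preferred: the ground state is low-spin.
Configuration: t₂g⁵ eg⁰.
Orbital CFSE = -2.0Δ₀ = -2.0 × 321 = -642 kJ/mol.
Excess pairs vs high-spin: 2 − 0 = 2; pairing cost = +460 kJ/mol.
Net CFSE = -642 + 460 = -182 kJ/mol.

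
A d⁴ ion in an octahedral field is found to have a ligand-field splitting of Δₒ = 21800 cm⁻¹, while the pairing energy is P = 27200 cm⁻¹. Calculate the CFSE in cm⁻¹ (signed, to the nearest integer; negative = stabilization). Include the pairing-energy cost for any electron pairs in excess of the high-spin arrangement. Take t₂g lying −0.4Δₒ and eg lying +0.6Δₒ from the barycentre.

-13080

With Δₒ < P the complex is high-spin.
Configuration: t₂g³ eg¹.
Orbital CFSE = -0.6Δₒ = -0.6 × 21800 = -13080 cm⁻¹.
High-spin has no excess pairs, so no pairing correction applies.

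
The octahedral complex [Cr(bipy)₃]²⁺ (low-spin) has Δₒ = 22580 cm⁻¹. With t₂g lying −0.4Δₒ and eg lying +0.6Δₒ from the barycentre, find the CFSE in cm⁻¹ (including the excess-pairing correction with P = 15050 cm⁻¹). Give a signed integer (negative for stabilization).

bipy is neutral, so the +2 overall charge sits on Cr: oxidation state +2.
Group 6 minus oxidation state +2 gives a d⁴ configuration for Cr²⁺.
The d⁴ electrons fill as t₂g⁴ eg⁰.
CFSE(orbital) = 4×(-0.4Δₒ) + 0×(0.6Δₒ) = -1.6Δₒ; with Δₒ = 22580 cm⁻¹ that is -36128 cm⁻¹.
Pairing penalty: 1 pair vs 0 in the high-spin reference → 1 extra × P = 15050 cm⁻¹.
Overall CFSE = -36128 + 15050 = -21078 cm⁻¹.

-21078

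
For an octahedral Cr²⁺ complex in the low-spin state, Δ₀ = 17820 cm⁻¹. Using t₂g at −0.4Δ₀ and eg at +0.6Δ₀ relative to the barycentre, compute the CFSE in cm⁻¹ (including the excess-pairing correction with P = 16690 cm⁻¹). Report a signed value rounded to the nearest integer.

Cr is in group 6, so Cr²⁺ is d⁴ (6 − 2 = 4).
Electron filling gives t₂g⁴ eg⁰.
CFSE(orbital) = 4×(-0.4Δ₀) + 0×(0.6Δ₀) = -1.6Δ₀; with Δ₀ = 17820 cm⁻¹ that is -28512 cm⁻¹.
Relative to high-spin t₂g³ eg¹ (0 paired), the low-spin configuration has 1 additional pair, contributing +1 × 16690 = +16690 cm⁻¹.
Net CFSE = -28512 + 16690 = -11822 cm⁻¹.

-11822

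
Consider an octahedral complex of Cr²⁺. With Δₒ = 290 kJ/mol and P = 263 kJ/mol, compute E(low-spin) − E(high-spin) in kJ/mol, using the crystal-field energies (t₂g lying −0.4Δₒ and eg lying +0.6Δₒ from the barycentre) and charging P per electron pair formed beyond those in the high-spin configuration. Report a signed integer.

Cr²⁺: group 6, so d-count = 6 − 2 = 4.
High-spin d⁴ fills as t₂g³ eg¹ with CFSE 3(−0.4) + 1(+0.6) = -0.6Δₒ = -174 kJ/mol.
For low-spin the configuration is t₂g⁴ eg⁰: orbital energy -1.6 × 290 = -464 kJ/mol, and 1 additional pair relative to high-spin adds 263 kJ/mol, giving -201 kJ/mol.
The difference is -201 − (-174) = -27 kJ/mol, so low-spin lies lower.

-27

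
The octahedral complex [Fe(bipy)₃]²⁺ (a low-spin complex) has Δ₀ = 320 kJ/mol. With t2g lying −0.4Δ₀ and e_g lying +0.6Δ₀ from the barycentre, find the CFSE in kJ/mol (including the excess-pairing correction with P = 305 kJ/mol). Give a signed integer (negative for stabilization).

bipy is neutral, so the +2 overall charge sits on Fe: oxidation state +2.
Fe is in group 8, so Fe²⁺ is d⁶ (8 − 2 = 6).
Electron filling gives t2g^6 e_g^0.
The orbital stabilization is -2.4Δ₀ = -2.4 × 320 = -768 kJ/mol.
Pairing penalty: 3 pairs vs 1 in the high-spin reference → 2 extra × P = 610 kJ/mol.
Combining: -768 + 610 = -158 kJ/mol.

-158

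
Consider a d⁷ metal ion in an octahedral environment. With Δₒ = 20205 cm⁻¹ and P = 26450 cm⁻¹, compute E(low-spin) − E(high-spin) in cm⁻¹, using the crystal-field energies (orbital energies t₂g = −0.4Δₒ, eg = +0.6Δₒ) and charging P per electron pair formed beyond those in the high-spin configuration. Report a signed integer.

In the high-spin limit (t₂g⁵ eg²) the orbital term is -0.8Δₒ = -16164 cm⁻¹, with no excess pairing.
For low-spin the configuration is t₂g⁶ eg¹: orbital energy -1.8 × 20205 = -36369 cm⁻¹, and 1 additional pair relative to high-spin adds 26450 cm⁻¹, giving -9919 cm⁻¹.
E(LS) − E(HS) = -9919 − (-16164) = 6245 cm⁻¹.

6245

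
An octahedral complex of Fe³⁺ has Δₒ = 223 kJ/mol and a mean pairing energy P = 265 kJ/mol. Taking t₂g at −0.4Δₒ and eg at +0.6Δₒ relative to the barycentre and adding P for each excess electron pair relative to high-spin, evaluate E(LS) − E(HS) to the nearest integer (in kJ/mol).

Group 8 minus oxidation state +3 gives a d⁵ configuration for Fe³⁺.
In the high-spin limit (t₂g³ eg²) the orbital term is 0.0Δₒ = 0 kJ/mol, with no excess pairing.
Low-spin: t₂g⁵ eg⁰, orbital CFSE = -2.0Δₒ = -446 kJ/mol; plus 2 excess pairs × P = +530 kJ/mol; total 84 kJ/mol.
Thus E(LS) − E(HS) = 84 kJ/mol.

84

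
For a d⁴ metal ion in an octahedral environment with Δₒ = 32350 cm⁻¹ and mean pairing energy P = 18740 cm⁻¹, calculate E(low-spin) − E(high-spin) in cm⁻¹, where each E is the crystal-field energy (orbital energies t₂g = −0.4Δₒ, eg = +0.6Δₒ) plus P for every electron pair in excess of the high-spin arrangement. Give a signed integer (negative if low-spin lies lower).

High-spin d⁴ fills as t₂g³ eg¹ with CFSE 3(−0.4) + 1(+0.6) = -0.6Δₒ = -19410 cm⁻¹.
Low-spin t₂g⁴ eg⁰ gives -1.6Δₒ = -51760 cm⁻¹, but forming 1 extra pair costs 1P = 18740 cm⁻¹, so E(LS) = -51760 + 18740 = -33020 cm⁻¹.
E(LS) − E(HS) = -33020 − (-19410) = -13610 cm⁻¹.

-13610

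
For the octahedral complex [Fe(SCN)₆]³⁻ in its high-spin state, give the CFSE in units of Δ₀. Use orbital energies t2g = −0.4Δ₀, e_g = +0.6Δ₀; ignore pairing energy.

0.0 Δ₀

Each SCN⁻ contributes -1; 6 × (-1) = -6. With overall charge -3, Fe is in the +3 oxidation state.
Fe is in group 8, so Fe³⁺ is d⁵ (8 − 3 = 5).
Configuration: t2g^3 e_g^2.
CFSE = 3(-0.4Δ₀) + 2(0.6Δ₀) = -1.2Δ₀ + 1.2Δ₀ = 0.0Δ₀.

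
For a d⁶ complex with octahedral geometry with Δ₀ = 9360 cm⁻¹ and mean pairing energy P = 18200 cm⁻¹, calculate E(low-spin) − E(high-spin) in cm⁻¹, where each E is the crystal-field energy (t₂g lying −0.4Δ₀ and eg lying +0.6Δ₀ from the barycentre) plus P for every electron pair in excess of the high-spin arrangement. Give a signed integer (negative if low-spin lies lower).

High-spin: t₂g⁴ eg², CFSE = -0.4Δ₀ = -3744 cm⁻¹.
For low-spin the configuration is t₂g⁶ eg⁰: orbital energy -2.4 × 9360 = -22464 cm⁻¹, and 2 additional pairs relative to high-spin add 36400 cm⁻¹, giving 13936 cm⁻¹.
Thus E(LS) − E(HS) = 17680 cm⁻¹.

17680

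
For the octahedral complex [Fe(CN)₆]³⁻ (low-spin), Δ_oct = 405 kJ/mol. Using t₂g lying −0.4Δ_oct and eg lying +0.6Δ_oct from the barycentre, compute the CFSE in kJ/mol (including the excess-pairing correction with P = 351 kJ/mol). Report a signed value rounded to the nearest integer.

Each CN⁻ contributes -1; 6 × (-1) = -6. With overall charge -3, Fe is in the +3 oxidation state.
Fe³⁺: group 8, so d-count = 8 − 3 = 5.
The d⁵ electrons fill as t₂g⁵ eg⁰.
The orbital stabilization is -2.0Δ_oct = -2.0 × 405 = -810 kJ/mol.
Relative to high-spin t₂g³ eg² (0 paired), the low-spin configuration has 2 additional pairs, contributing +2 × 351 = +702 kJ/mol.
Net CFSE = -810 + 702 = -108 kJ/mol.

-108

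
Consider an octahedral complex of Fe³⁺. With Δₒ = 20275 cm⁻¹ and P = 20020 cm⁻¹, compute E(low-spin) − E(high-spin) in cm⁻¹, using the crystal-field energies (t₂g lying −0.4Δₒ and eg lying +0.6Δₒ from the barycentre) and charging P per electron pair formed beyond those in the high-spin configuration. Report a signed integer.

-510

Fe³⁺: group 8, so d-count = 8 − 3 = 5.
High-spin d⁵ fills as t₂g³ eg² with CFSE 3(−0.4) + 2(+0.6) = 0.0Δₒ = 0 cm⁻¹.
For low-spin the configuration is t₂g⁵ eg⁰: orbital energy -2.0 × 20275 = -40550 cm⁻¹, and 2 additional pairs relative to high-spin add 40040 cm⁻¹, giving -510 cm⁻¹.
The difference is -510 − (0) = -510 cm⁻¹, so low-spin lies lower.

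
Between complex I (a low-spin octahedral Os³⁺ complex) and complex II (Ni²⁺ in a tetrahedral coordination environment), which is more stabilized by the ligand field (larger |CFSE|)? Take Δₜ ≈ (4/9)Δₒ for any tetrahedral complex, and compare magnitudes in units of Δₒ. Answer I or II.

I: Os is in group 8, so Os³⁺ is d⁵ (8 − 3 = 5); t₂g⁵ eg⁰, CFSE = -2.0Δₒ.
II: Ni²⁺: group 10, so d-count = 10 − 2 = 8; Tetrahedral splitting is small, so the complex is high-spin; e⁴ t₂⁴, CFSE = -0.8Δₜ ≈ -0.36Δₒ.
So I has the larger |CFSE|.

I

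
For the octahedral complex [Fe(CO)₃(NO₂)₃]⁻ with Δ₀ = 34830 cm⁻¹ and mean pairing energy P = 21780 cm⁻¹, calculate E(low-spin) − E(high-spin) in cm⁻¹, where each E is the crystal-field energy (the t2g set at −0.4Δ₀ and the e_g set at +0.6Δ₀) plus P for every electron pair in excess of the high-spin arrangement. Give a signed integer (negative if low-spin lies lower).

Ligand charges: 3×(+0) from CO and 3×(-1) from NO₂⁻ sum to -3; with overall charge -1, Fe is +2.
Fe sits in group 8; removing 2 electrons leaves Fe²⁺ with 8 − 2 = 6 d electrons.
High-spin: t2g^4 e_g^2, CFSE = -0.4Δ₀ = -13932 cm⁻¹.
Low-spin: t2g^6 e_g^0, orbital CFSE = -2.4Δ₀ = -83592 cm⁻¹; plus 2 excess pairs × P = +43560 cm⁻¹; total -40032 cm⁻¹.
E(LS) − E(HS) = -40032 − (-13932) = -26100 cm⁻¹.

-26100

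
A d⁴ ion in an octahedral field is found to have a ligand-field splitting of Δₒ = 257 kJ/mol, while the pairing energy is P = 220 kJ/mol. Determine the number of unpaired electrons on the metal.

2

Δₒ > P, so pairing is preferred: the ground state is low-spin.
That gives t₂g⁴ eg⁰.
Unpaired electrons: 2.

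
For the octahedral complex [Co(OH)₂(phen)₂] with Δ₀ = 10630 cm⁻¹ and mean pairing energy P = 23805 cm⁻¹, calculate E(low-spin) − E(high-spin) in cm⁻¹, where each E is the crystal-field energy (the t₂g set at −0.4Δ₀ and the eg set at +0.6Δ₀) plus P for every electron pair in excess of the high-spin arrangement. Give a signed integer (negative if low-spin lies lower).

13175

Ligand charges: 2×(-1) from OH⁻ and 2×(+0) from phen sum to -2; with overall charge +0, Co is +2.
Co sits in group 9; removing 2 electrons leaves Co²⁺ with 9 − 2 = 7 d electrons.
High-spin: t₂g⁵ eg², CFSE = -0.8Δ₀ = -8504 cm⁻¹.
For low-spin the configuration is t₂g⁶ eg¹: orbital energy -1.8 × 10630 = -19134 cm⁻¹, and 1 additional pair relative to high-spin adds 23805 cm⁻¹, giving 4671 cm⁻¹.
The difference is 4671 − (-8504) = 13175 cm⁻¹, so high-spin lies lower.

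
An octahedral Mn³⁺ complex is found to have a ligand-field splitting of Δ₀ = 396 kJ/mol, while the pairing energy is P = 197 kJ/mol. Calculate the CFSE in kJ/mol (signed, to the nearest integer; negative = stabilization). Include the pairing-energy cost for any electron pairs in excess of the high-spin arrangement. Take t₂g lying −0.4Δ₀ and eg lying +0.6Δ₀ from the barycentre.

Mn sits in group 7; removing 3 electrons leaves Mn³⁺ with 7 − 3 = 4 d electrons.
With Δ₀ > P the complex is low-spin.
Configuration: t₂g⁴ eg⁰.
Orbital CFSE = -1.6Δ₀ = -1.6 × 396 = -634 kJ/mol.
Excess pairs vs high-spin: 1 − 0 = 1; pairing cost = +197 kJ/mol.
Net CFSE = -634 + 197 = -437 kJ/mol.

-437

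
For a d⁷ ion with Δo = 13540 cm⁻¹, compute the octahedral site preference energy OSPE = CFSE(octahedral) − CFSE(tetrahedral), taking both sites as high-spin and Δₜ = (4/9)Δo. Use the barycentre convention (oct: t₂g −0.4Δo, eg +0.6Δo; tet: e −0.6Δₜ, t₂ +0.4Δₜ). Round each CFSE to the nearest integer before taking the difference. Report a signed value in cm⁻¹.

In an octahedral site d⁷ (HS) is t2g^5 e_g^2, giving CFSE(oct) = -0.8Δo = -10832 cm⁻¹.
Tetrahedral e^4 t2^3 gives -1.2Δₜ = -1.2 × (4/9) × 13540 = -7221 cm⁻¹.
OSPE = -10832 − (-7221) = -3611 cm⁻¹.

-3611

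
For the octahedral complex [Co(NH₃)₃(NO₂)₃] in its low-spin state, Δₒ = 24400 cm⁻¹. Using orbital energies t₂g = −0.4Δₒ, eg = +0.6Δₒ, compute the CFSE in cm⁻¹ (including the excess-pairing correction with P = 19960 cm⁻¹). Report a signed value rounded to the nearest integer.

-18640

Ligand charges: 3×(+0) from NH₃ and 3×(-1) from NO₂⁻ sum to -3; with overall charge +0, Co is +3.
Co sits in group 9; removing 3 electrons leaves Co³⁺ with 9 − 3 = 6 d electrons.
Electron filling gives t₂g⁶ eg⁰.
The orbital stabilization is -2.4Δₒ = -2.4 × 24400 = -58560 cm⁻¹.
High-spin d⁶ would be t₂g⁴ eg² with 1 pair; low-spin has 3, so 2 excess pairs cost +2P = +39920 cm⁻¹.
Combining: -58560 + 39920 = -18640 cm⁻¹.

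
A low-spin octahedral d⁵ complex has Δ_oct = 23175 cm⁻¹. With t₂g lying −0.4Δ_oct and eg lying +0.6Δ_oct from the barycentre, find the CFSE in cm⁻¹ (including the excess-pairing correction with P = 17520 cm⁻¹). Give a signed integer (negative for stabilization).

The d⁵ electrons fill as t₂g⁵ eg⁰.
Orbital CFSE = 5(-0.4) + 0(0.6) = -2.0Δ_oct = -2.0 × 23175 = -46350 cm⁻¹.
Pairing penalty: 2 pairs vs 0 in the high-spin reference → 2 extra × P = 35040 cm⁻¹.
Overall CFSE = -46350 + 35040 = -11310 cm⁻¹.

-11310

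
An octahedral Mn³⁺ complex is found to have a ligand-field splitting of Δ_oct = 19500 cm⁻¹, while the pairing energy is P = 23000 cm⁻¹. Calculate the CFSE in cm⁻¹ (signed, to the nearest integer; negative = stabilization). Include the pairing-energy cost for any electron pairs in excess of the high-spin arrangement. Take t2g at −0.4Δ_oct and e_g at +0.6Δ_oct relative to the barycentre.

Mn sits in group 7; removing 3 electrons leaves Mn³⁺ with 7 − 3 = 4 d electrons.
With Δ_oct < P the complex is high-spin.
Configuration: t2g^3 e_g^1.
Orbital CFSE = -0.6Δ_oct = -0.6 × 19500 = -11700 cm⁻¹.
High-spin has no excess pairs, so no pairing correction applies.

-11700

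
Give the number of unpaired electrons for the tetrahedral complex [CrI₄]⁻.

3

Each I⁻ contributes -1; 4 × (-1) = -4. With overall charge -1, Cr is in the +3 oxidation state.
Cr is in group 6, so Cr³⁺ is d³ (6 − 3 = 3).
With tetrahedral geometry the complex is necessarily high-spin.
Configuration: e² t₂¹, giving 3 unpaired electrons.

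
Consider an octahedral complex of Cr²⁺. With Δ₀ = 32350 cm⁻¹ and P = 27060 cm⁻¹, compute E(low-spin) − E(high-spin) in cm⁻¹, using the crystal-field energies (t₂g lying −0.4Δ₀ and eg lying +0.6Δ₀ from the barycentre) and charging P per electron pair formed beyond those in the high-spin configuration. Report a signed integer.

-5290

Cr²⁺: group 6, so d-count = 6 − 2 = 4.
High-spin: t₂g³ eg¹, CFSE = -0.6Δ₀ = -19410 cm⁻¹.
Low-spin: t₂g⁴ eg⁰, orbital CFSE = -1.6Δ₀ = -51760 cm⁻¹; plus 1 excess pair × P = +27060 cm⁻¹; total -24700 cm⁻¹.
Thus E(LS) − E(HS) = -5290 cm⁻¹.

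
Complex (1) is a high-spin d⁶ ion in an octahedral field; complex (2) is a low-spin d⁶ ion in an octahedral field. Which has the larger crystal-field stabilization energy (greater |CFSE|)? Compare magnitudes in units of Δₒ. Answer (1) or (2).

(1): t₂g⁴ eg², CFSE = -0.4Δₒ.
(2): t₂g⁶ eg⁰, CFSE = -2.4Δₒ.
So (2) has the larger |CFSE|.

(2)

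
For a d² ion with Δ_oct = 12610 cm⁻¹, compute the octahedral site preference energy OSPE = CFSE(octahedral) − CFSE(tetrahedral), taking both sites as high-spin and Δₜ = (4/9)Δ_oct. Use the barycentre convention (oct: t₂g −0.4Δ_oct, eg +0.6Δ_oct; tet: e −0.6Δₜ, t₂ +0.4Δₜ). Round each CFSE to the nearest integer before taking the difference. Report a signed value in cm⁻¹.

Octahedral high-spin t2g^2 e_g^0: CFSE = -0.8 × 12610 = -10088 cm⁻¹.
Tetrahedral: e^2 t2^0, CFSE = 2(−0.6) + 0(+0.4) = -1.2Δₜ = -1.2 × (4/9) × 12610 = -6725 cm⁻¹.
OSPE = CFSE(oct) − CFSE(tet) = -10088 − (-6725) = -3363 cm⁻¹.

-3363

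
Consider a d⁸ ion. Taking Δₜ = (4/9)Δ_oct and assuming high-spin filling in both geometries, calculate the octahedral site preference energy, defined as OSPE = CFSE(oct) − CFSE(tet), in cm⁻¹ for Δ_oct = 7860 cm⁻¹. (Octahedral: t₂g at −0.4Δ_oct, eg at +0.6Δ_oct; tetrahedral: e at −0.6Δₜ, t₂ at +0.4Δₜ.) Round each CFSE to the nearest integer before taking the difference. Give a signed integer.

-6637

Octahedral (high-spin): t₂g⁶ eg², CFSE = 6(−0.4) + 2(+0.6) = -1.2Δ_oct = -1.2 × 7860 = -9432 cm⁻¹.
Tetrahedral e⁴ t₂⁴ gives -0.8Δₜ = -0.8 × (4/9) × 7860 = -2795 cm⁻¹.
Subtracting, OSPE = -9432 − (-2795) = -6637 cm⁻¹.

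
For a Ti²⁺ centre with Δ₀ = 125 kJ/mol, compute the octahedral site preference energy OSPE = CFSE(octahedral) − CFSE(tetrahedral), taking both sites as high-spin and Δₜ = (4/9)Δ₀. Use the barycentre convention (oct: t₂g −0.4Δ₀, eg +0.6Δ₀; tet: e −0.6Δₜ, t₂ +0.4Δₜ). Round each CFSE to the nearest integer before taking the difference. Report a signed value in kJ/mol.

Ti²⁺: group 4, so d-count = 4 − 2 = 2.
Octahedral (high-spin): t2g^2 e_g^0, CFSE = 2(−0.4) + 0(+0.6) = -0.8Δ₀ = -0.8 × 125 = -100 kJ/mol.
In a tetrahedral site the filling is e^2 t2^0: CFSE(tet) = -1.2Δₜ = -1.2 × (4/9)(125) = -67 kJ/mol.
OSPE = CFSE(oct) − CFSE(tet) = -100 − (-67) = -33 kJ/mol.

-33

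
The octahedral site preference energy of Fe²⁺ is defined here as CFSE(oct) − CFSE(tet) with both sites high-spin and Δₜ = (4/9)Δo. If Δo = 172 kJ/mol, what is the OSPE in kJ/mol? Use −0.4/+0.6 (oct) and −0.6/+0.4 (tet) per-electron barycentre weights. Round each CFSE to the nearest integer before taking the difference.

-23

Fe is in group 8, so Fe²⁺ is d⁶ (8 − 2 = 6).
In an octahedral site d⁶ (HS) is t2g^4 e_g^2, giving CFSE(oct) = -0.4Δo = -69 kJ/mol.
Tetrahedral e^3 t2^3 gives -0.6Δₜ = -0.6 × (4/9) × 172 = -46 kJ/mol.
OSPE = CFSE(oct) − CFSE(tet) = -69 − (-46) = -23 kJ/mol.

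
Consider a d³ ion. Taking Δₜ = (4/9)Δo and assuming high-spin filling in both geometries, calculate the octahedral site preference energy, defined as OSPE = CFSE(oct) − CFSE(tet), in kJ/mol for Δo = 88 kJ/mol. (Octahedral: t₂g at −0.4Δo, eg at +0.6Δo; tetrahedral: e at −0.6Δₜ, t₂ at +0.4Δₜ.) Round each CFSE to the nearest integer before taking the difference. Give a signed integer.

Octahedral (high-spin): t2g^3 e_g^0, CFSE = 3(−0.4) + 0(+0.6) = -1.2Δo = -1.2 × 88 = -106 kJ/mol.
In a tetrahedral site the filling is e^2 t2^1: CFSE(tet) = -0.8Δₜ = -0.8 × (4/9)(88) = -31 kJ/mol.
Subtracting, OSPE = -106 − (-31) = -75 kJ/mol.

-75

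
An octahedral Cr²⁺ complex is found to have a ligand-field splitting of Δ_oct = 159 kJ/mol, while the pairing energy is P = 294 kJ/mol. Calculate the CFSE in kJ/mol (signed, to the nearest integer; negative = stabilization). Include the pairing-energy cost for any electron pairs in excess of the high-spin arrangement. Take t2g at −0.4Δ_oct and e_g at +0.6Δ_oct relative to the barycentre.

Group 6 minus oxidation state +2 gives a d⁴ configuration for Cr²⁺.
Since Δ_oct = 159 kJ/mol < P = 294 kJ/mol, the complex adopts the high-spin configuration.
That gives t2g^3 e_g^1.
Orbital CFSE = -0.6Δ_oct = -0.6 × 159 = -95 kJ/mol.
High-spin has no excess pairs, so no pairing correction applies.

-95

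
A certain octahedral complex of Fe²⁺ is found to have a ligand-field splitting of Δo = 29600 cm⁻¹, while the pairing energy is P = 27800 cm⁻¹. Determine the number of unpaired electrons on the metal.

0

Fe is in group 8, so Fe²⁺ is d⁶ (8 − 2 = 6).
Since Δo = 29600 cm⁻¹ > P = 27800 cm⁻¹, the complex adopts the low-spin configuration.
That gives t₂g⁶ eg⁰.
Unpaired electrons: 0.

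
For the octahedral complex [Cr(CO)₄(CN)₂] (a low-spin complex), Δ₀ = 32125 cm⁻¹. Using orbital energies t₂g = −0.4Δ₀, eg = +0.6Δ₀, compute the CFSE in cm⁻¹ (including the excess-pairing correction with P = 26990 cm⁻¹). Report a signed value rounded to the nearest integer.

Ligand charges: 4×(+0) from CO and 2×(-1) from CN⁻ sum to -2; with overall charge +0, Cr is +2.
Cr²⁺: group 6, so d-count = 6 − 2 = 4.
The d⁴ electrons fill as t₂g⁴ eg⁰.
The orbital stabilization is -1.6Δ₀ = -1.6 × 32125 = -51400 cm⁻¹.
Pairing penalty: 1 pair vs 0 in the high-spin reference → 1 extra × P = 26990 cm⁻¹.
Net CFSE = -51400 + 26990 = -24410 cm⁻¹.

-24410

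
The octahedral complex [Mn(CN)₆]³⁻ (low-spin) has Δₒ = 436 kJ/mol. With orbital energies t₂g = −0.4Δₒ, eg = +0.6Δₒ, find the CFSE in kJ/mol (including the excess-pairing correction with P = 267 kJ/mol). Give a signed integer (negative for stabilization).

Each CN⁻ contributes -1; 6 × (-1) = -6. With overall charge -3, Mn is in the +3 oxidation state.
Mn³⁺: group 7, so d-count = 7 − 3 = 4.
Electron filling gives t₂g⁴ eg⁰.
CFSE(orbital) = 4×(-0.4Δₒ) + 0×(0.6Δₒ) = -1.6Δₒ; with Δₒ = 436 kJ/mol that is -698 kJ/mol.
Pairing penalty: 1 pair vs 0 in the high-spin reference → 1 extra × P = 267 kJ/mol.
Overall CFSE = -698 + 267 = -431 kJ/mol.

-431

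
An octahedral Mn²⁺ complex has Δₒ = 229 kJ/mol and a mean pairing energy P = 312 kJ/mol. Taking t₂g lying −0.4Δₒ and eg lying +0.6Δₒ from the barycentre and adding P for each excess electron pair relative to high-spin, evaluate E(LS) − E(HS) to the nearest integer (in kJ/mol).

166

Group 7 minus oxidation state +2 gives a d⁵ configuration for Mn²⁺.
High-spin: t₂g³ eg², CFSE = 0.0Δₒ = 0 kJ/mol.
For low-spin the configuration is t₂g⁵ eg⁰: orbital energy -2.0 × 229 = -458 kJ/mol, and 2 additional pairs relative to high-spin add 624 kJ/mol, giving 166 kJ/mol.
Thus E(LS) − E(HS) = 166 kJ/mol.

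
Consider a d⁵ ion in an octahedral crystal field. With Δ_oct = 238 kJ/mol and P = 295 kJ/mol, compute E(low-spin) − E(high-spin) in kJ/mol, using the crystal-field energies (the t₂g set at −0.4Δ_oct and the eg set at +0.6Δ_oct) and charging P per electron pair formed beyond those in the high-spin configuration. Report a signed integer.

114

In the high-spin limit (t₂g³ eg²) the orbital term is 0.0Δ_oct = 0 kJ/mol, with no excess pairing.
For low-spin the configuration is t₂g⁵ eg⁰: orbital energy -2.0 × 238 = -476 kJ/mol, and 2 additional pairs relative to high-spin add 590 kJ/mol, giving 114 kJ/mol.
E(LS) − E(HS) = 114 − (0) = 114 kJ/mol.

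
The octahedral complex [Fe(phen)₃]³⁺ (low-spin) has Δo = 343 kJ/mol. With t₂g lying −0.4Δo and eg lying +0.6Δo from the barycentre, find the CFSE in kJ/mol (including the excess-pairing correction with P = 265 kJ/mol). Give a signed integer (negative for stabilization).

-156

phen is neutral, so the +3 overall charge sits on Fe: oxidation state +3.
Fe³⁺: group 8, so d-count = 8 − 3 = 5.
Configuration: t₂g⁵ eg⁰.
Orbital CFSE = 5(-0.4) + 0(0.6) = -2.0Δo = -2.0 × 343 = -686 kJ/mol.
Relative to high-spin t₂g³ eg² (0 paired), the low-spin configuration has 2 additional pairs, contributing +2 × 265 = +530 kJ/mol.
Overall CFSE = -686 + 530 = -156 kJ/mol.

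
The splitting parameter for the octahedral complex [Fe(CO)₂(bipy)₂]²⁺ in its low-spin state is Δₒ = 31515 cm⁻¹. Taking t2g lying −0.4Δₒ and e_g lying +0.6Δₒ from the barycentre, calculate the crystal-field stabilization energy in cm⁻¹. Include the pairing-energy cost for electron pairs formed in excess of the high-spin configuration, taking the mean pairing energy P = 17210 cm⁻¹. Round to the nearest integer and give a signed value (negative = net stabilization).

-41216

Ligand charges: 2×(+0) from CO and 2×(+0) from bipy sum to +0; with overall charge +2, Fe is +2.
Group 8 minus oxidation state +2 gives a d⁶ configuration for Fe²⁺.
The d⁶ electrons fill as t2g^6 e_g^0.
CFSE(orbital) = 6×(-0.4Δₒ) + 0×(0.6Δₒ) = -2.4Δₒ; with Δₒ = 31515 cm⁻¹ that is -75636 cm⁻¹.
Relative to high-spin t2g^4 e_g^2 (1 paired), the low-spin configuration has 2 additional pairs, contributing +2 × 17210 = +34420 cm⁻¹.
Net CFSE = -75636 + 34420 = -41216 cm⁻¹.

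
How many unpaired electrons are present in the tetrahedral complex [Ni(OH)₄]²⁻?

2

Each OH⁻ contributes -1; 4 × (-1) = -4. With overall charge -2, Ni is in the +2 oxidation state.
Ni²⁺: group 10, so d-count = 10 − 2 = 8.
With tetrahedral geometry the complex is necessarily high-spin.
Configuration: e⁴ t₂⁴, giving 2 unpaired electrons.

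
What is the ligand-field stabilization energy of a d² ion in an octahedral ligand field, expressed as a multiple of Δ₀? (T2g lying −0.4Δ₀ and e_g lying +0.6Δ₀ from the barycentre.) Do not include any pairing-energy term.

Configuration: t2g^2 e_g^0.
CFSE = 2(-0.4Δ₀) + 0(0.6Δ₀) = -0.8Δ₀ + 0.0Δ₀ = -0.8Δ₀.

-0.8 Δ₀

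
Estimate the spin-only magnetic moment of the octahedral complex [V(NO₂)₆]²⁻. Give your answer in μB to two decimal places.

1.73 μB

Each NO₂⁻ contributes -1; 6 × (-1) = -6. With overall charge -2, V is in the +4 oxidation state.
V⁴⁺: group 5, so d-count = 5 − 4 = 1.
Configuration: t₂g¹ eg⁰ → 1 unpaired electron.
μ(spin-only) = √[1(1+2)] = √3 ≈ 1.73 μB.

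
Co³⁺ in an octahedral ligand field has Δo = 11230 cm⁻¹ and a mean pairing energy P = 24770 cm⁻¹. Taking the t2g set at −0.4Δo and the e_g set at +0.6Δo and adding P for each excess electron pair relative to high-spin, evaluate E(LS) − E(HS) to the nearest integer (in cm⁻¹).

Co is in group 9, so Co³⁺ is d⁶ (9 − 3 = 6).
High-spin d⁶ fills as t2g^4 e_g^2 with CFSE 4(−0.4) + 2(+0.6) = -0.4Δo = -4492 cm⁻¹.
For low-spin the configuration is t2g^6 e_g^0: orbital energy -2.4 × 11230 = -26952 cm⁻¹, and 2 additional pairs relative to high-spin add 49540 cm⁻¹, giving 22588 cm⁻¹.
The difference is 22588 − (-4492) = 27080 cm⁻¹, so high-spin lies lower.

27080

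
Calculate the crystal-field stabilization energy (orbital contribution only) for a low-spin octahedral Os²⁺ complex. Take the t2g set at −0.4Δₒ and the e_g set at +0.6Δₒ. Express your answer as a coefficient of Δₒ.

Os²⁺: group 8, so d-count = 8 − 2 = 6.
Configuration: t2g^6 e_g^0.
CFSE = 6(-0.4Δₒ) + 0(0.6Δₒ) = -2.4Δₒ + 0.0Δₒ = -2.4Δₒ.

-2.4 Δₒ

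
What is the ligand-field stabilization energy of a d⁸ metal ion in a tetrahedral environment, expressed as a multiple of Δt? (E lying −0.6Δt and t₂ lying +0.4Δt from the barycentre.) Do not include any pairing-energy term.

-0.8 Δt

Tetrahedral fields are weak (Δₜ ≈ 4/9 Δₒ), so electrons fill high-spin.
Configuration: e⁴ t₂⁴.
CFSE = 4(-0.6Δt) + 4(0.4Δt) = -2.4Δt + 1.6Δt = -0.8Δt.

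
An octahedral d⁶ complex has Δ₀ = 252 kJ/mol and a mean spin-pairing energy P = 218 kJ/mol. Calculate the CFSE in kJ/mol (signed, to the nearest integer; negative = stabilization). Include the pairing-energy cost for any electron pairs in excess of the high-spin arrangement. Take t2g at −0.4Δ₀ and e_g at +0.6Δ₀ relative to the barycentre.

-169

Δ₀ > P, so pairing is preferred: the ground state is low-spin.
That gives t2g^6 e_g^0.
Orbital CFSE = -2.4Δ₀ = -2.4 × 252 = -605 kJ/mol.
Excess pairs vs high-spin: 3 − 1 = 2; pairing cost = +436 kJ/mol.
Net CFSE = -605 + 436 = -169 kJ/mol.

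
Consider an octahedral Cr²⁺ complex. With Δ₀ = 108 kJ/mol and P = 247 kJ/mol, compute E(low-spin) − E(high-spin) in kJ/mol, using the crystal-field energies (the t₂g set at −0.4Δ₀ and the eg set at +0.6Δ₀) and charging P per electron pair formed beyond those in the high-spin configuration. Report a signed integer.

139

Cr²⁺: group 6, so d-count = 6 − 2 = 4.
High-spin d⁴ fills as t₂g³ eg¹ with CFSE 3(−0.4) + 1(+0.6) = -0.6Δ₀ = -65 kJ/mol.
Low-spin t₂g⁴ eg⁰ gives -1.6Δ₀ = -173 kJ/mol, but forming 1 extra pair costs 1P = 247 kJ/mol, so E(LS) = -173 + 247 = 74 kJ/mol.
E(LS) − E(HS) = 74 − (-65) = 139 kJ/mol.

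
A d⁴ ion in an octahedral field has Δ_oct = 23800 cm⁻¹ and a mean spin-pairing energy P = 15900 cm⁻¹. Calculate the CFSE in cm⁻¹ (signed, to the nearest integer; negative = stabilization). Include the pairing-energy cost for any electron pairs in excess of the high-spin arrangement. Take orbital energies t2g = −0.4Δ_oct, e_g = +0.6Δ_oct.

-22180

Δ_oct > P, so pairing is preferred: the ground state is low-spin.
That gives t2g^4 e_g^0.
Orbital CFSE = -1.6Δ_oct = -1.6 × 23800 = -38080 cm⁻¹.
Excess pairs vs high-spin: 1 − 0 = 1; pairing cost = +15900 cm⁻¹.
Net CFSE = -38080 + 15900 = -22180 cm⁻¹.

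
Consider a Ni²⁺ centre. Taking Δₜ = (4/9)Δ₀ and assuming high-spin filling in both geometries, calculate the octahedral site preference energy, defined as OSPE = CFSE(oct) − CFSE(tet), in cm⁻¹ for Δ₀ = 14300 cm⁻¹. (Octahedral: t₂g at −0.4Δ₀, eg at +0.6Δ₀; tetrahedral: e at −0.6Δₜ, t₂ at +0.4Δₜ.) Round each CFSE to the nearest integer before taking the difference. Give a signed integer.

-12076

Ni is in group 10, so Ni²⁺ is d⁸ (10 − 2 = 8).
In an octahedral site d⁸ (HS) is t₂g⁶ eg², giving CFSE(oct) = -1.2Δ₀ = -17160 cm⁻¹.
In a tetrahedral site the filling is e⁴ t₂⁴: CFSE(tet) = -0.8Δₜ = -0.8 × (4/9)(14300) = -5084 cm⁻¹.
OSPE = -17160 − (-5084) = -12076 cm⁻¹.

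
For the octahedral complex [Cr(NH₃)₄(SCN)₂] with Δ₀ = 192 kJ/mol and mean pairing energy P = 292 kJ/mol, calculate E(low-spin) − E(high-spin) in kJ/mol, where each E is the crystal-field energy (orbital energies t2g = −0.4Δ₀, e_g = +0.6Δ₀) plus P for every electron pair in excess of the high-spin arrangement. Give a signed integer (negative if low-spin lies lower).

100

Ligand charges: 4×(+0) from NH₃ and 2×(-1) from SCN⁻ sum to -2; with overall charge +0, Cr is +2.
Cr is in group 6, so Cr²⁺ is d⁴ (6 − 2 = 4).
In the high-spin limit (t2g^3 e_g^1) the orbital term is -0.6Δ₀ = -115 kJ/mol, with no excess pairing.
Low-spin: t2g^4 e_g^0, orbital CFSE = -1.6Δ₀ = -307 kJ/mol; plus 1 excess pair × P = +292 kJ/mol; total -15 kJ/mol.
The difference is -15 − (-115) = 100 kJ/mol, so high-spin lies lower.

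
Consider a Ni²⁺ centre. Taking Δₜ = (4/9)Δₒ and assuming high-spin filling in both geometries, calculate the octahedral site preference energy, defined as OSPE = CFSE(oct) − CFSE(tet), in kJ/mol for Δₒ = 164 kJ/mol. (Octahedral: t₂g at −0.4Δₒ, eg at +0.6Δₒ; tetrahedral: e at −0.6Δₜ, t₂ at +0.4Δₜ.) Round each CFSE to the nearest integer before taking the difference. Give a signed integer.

-139

Ni²⁺: group 10, so d-count = 10 − 2 = 8.
Octahedral (high-spin): t2g^6 e_g^2, CFSE = 6(−0.4) + 2(+0.6) = -1.2Δₒ = -1.2 × 164 = -197 kJ/mol.
In a tetrahedral site the filling is e^4 t2^4: CFSE(tet) = -0.8Δₜ = -0.8 × (4/9)(164) = -58 kJ/mol.
OSPE = -197 − (-58) = -139 kJ/mol.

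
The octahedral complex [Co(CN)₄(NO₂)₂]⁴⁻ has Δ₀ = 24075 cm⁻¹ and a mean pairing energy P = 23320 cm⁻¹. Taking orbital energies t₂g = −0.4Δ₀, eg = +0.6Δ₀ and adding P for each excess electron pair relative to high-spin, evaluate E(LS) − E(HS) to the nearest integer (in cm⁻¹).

-755

Ligand charges: 4×(-1) from CN⁻ and 2×(-1) from NO₂⁻ sum to -6; with overall charge -4, Co is +2.
Group 9 minus oxidation state +2 gives a d⁷ configuration for Co²⁺.
High-spin d⁷ fills as t₂g⁵ eg² with CFSE 5(−0.4) + 2(+0.6) = -0.8Δ₀ = -19260 cm⁻¹.
Low-spin t₂g⁶ eg¹ gives -1.8Δ₀ = -43335 cm⁻¹, but forming 1 extra pair costs 1P = 23320 cm⁻¹, so E(LS) = -43335 + 23320 = -20015 cm⁻¹.
E(LS) − E(HS) = -20015 − (-19260) = -755 cm⁻¹.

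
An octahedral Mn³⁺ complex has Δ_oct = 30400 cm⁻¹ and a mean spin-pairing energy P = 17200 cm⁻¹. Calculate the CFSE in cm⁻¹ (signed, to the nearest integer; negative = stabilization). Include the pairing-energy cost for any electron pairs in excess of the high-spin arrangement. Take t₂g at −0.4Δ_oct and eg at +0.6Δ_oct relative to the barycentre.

Mn is in group 7, so Mn³⁺ is d⁴ (7 − 3 = 4).
Δ_oct > P, so pairing is preferred: the ground state is low-spin.
That gives t₂g⁴ eg⁰.
Orbital CFSE = -1.6Δ_oct = -1.6 × 30400 = -48640 cm⁻¹.
Excess pairs vs high-spin: 1 − 0 = 1; pairing cost = +17200 cm⁻¹.
Net CFSE = -48640 + 17200 = -31440 cm⁻¹.

-31440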